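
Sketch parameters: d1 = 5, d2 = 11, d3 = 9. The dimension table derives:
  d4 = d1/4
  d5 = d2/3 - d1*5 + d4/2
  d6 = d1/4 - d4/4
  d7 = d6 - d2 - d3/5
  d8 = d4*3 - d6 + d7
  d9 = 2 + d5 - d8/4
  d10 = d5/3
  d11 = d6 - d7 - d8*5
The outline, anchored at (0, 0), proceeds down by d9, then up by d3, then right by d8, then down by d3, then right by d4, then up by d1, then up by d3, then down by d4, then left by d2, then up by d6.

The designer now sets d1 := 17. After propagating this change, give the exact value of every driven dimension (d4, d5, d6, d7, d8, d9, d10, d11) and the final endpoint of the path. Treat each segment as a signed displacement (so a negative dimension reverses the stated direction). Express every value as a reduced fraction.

d4 = 17/4
d5 = -1901/24
d6 = 51/16
d7 = -769/80
d8 = -1/20
d9 = -18527/240
d10 = -1901/72
d11 = 261/20
endpoint = (-34/5, 1532/15)

Apply edit: d1 := 17
  d4 = d1/4 = 17/4
  d5 = d2/3 - d1*5 + d4/2 = -1901/24
  d6 = d1/4 - d4/4 = 51/16
  d7 = d6 - d2 - d3/5 = -769/80
  d8 = d4*3 - d6 + d7 = -1/20
  d9 = 2 + d5 - d8/4 = -18527/240
  d10 = d5/3 = -1901/72
  d11 = d6 - d7 - d8*5 = 261/20
Walk from origin (0, 0):
  seg 1: down by d9 = -18527/240 → (0, 18527/240)
  seg 2: up by d3 = 9 → (0, 20687/240)
  seg 3: right by d8 = -1/20 → (-1/20, 20687/240)
  seg 4: down by d3 = 9 → (-1/20, 18527/240)
  seg 5: right by d4 = 17/4 → (21/5, 18527/240)
  seg 6: up by d1 = 17 → (21/5, 22607/240)
  seg 7: up by d3 = 9 → (21/5, 24767/240)
  seg 8: down by d4 = 17/4 → (21/5, 23747/240)
  seg 9: left by d2 = 11 → (-34/5, 23747/240)
  seg 10: up by d6 = 51/16 → (-34/5, 1532/15)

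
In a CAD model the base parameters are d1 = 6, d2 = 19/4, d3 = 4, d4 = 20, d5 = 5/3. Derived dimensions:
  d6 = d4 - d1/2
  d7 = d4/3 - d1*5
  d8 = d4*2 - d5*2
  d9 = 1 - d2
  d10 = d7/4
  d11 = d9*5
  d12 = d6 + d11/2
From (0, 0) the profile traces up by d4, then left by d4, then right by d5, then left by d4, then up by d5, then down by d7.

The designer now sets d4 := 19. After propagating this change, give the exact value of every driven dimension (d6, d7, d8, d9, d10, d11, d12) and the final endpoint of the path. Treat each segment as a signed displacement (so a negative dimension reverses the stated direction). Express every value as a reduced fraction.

Apply edit: d4 := 19
  d6 = d4 - d1/2 = 16
  d7 = d4/3 - d1*5 = -71/3
  d8 = d4*2 - d5*2 = 104/3
  d9 = 1 - d2 = -15/4
  d10 = d7/4 = -71/12
  d11 = d9*5 = -75/4
  d12 = d6 + d11/2 = 53/8
Walk from origin (0, 0):
  seg 1: up by d4 = 19 → (0, 19)
  seg 2: left by d4 = 19 → (-19, 19)
  seg 3: right by d5 = 5/3 → (-52/3, 19)
  seg 4: left by d4 = 19 → (-109/3, 19)
  seg 5: up by d5 = 5/3 → (-109/3, 62/3)
  seg 6: down by d7 = -71/3 → (-109/3, 133/3)

d6 = 16
d7 = -71/3
d8 = 104/3
d9 = -15/4
d10 = -71/12
d11 = -75/4
d12 = 53/8
endpoint = (-109/3, 133/3)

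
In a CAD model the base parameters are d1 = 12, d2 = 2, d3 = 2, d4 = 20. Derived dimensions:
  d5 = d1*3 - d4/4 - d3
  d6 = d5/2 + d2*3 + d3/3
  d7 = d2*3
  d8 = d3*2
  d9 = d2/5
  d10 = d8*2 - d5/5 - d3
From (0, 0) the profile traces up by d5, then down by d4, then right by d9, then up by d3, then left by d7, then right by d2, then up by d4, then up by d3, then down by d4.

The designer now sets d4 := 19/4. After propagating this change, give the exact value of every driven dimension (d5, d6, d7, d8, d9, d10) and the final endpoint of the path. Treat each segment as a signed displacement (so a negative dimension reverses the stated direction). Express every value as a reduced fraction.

d5 = 525/16
d6 = 2215/96
d7 = 6
d8 = 4
d9 = 2/5
d10 = -9/16
endpoint = (-18/5, 513/16)

Apply edit: d4 := 19/4
  d5 = d1*3 - d4/4 - d3 = 525/16
  d6 = d5/2 + d2*3 + d3/3 = 2215/96
  d7 = d2*3 = 6
  d8 = d3*2 = 4
  d9 = d2/5 = 2/5
  d10 = d8*2 - d5/5 - d3 = -9/16
Walk from origin (0, 0):
  seg 1: up by d5 = 525/16 → (0, 525/16)
  seg 2: down by d4 = 19/4 → (0, 449/16)
  seg 3: right by d9 = 2/5 → (2/5, 449/16)
  seg 4: up by d3 = 2 → (2/5, 481/16)
  seg 5: left by d7 = 6 → (-28/5, 481/16)
  seg 6: right by d2 = 2 → (-18/5, 481/16)
  seg 7: up by d4 = 19/4 → (-18/5, 557/16)
  seg 8: up by d3 = 2 → (-18/5, 589/16)
  seg 9: down by d4 = 19/4 → (-18/5, 513/16)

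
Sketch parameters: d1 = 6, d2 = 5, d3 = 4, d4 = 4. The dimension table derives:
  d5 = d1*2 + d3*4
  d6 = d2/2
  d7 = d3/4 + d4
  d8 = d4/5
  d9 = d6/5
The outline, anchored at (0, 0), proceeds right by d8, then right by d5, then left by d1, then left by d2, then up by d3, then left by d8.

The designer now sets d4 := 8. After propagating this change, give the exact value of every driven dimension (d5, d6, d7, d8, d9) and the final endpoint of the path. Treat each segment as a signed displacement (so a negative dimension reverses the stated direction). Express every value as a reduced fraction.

Apply edit: d4 := 8
  d5 = d1*2 + d3*4 = 28
  d6 = d2/2 = 5/2
  d7 = d3/4 + d4 = 9
  d8 = d4/5 = 8/5
  d9 = d6/5 = 1/2
Walk from origin (0, 0):
  seg 1: right by d8 = 8/5 → (8/5, 0)
  seg 2: right by d5 = 28 → (148/5, 0)
  seg 3: left by d1 = 6 → (118/5, 0)
  seg 4: left by d2 = 5 → (93/5, 0)
  seg 5: up by d3 = 4 → (93/5, 4)
  seg 6: left by d8 = 8/5 → (17, 4)

d5 = 28
d6 = 5/2
d7 = 9
d8 = 8/5
d9 = 1/2
endpoint = (17, 4)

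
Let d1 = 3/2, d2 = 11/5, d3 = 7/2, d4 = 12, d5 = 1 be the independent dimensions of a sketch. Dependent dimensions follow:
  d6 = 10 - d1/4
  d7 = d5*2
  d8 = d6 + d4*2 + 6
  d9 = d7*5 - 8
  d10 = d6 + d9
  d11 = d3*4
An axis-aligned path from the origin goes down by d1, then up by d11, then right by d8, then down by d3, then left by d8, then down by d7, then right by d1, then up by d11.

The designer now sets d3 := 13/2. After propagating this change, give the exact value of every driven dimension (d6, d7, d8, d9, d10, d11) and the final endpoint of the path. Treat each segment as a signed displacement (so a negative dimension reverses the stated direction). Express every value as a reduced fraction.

Apply edit: d3 := 13/2
  d6 = 10 - d1/4 = 77/8
  d7 = d5*2 = 2
  d8 = d6 + d4*2 + 6 = 317/8
  d9 = d7*5 - 8 = 2
  d10 = d6 + d9 = 93/8
  d11 = d3*4 = 26
Walk from origin (0, 0):
  seg 1: down by d1 = 3/2 → (0, -3/2)
  seg 2: up by d11 = 26 → (0, 49/2)
  seg 3: right by d8 = 317/8 → (317/8, 49/2)
  seg 4: down by d3 = 13/2 → (317/8, 18)
  seg 5: left by d8 = 317/8 → (0, 18)
  seg 6: down by d7 = 2 → (0, 16)
  seg 7: right by d1 = 3/2 → (3/2, 16)
  seg 8: up by d11 = 26 → (3/2, 42)

d6 = 77/8
d7 = 2
d8 = 317/8
d9 = 2
d10 = 93/8
d11 = 26
endpoint = (3/2, 42)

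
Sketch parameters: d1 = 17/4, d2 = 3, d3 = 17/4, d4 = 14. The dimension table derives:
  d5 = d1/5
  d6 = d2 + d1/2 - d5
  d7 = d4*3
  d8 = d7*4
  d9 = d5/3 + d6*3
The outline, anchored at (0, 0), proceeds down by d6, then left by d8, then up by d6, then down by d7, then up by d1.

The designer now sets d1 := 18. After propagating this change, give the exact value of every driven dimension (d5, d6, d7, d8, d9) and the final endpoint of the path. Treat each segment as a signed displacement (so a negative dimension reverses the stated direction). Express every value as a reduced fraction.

d5 = 18/5
d6 = 42/5
d7 = 42
d8 = 168
d9 = 132/5
endpoint = (-168, -24)

Apply edit: d1 := 18
  d5 = d1/5 = 18/5
  d6 = d2 + d1/2 - d5 = 42/5
  d7 = d4*3 = 42
  d8 = d7*4 = 168
  d9 = d5/3 + d6*3 = 132/5
Walk from origin (0, 0):
  seg 1: down by d6 = 42/5 → (0, -42/5)
  seg 2: left by d8 = 168 → (-168, -42/5)
  seg 3: up by d6 = 42/5 → (-168, 0)
  seg 4: down by d7 = 42 → (-168, -42)
  seg 5: up by d1 = 18 → (-168, -24)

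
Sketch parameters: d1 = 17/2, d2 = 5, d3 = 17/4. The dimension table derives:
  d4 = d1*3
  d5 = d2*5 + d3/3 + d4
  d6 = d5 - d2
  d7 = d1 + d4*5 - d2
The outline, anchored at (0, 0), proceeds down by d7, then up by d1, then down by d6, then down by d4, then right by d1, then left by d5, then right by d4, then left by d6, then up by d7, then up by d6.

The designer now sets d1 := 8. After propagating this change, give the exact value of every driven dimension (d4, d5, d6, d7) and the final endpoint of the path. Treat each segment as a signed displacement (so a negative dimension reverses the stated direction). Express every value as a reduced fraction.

d4 = 24
d5 = 605/12
d6 = 545/12
d7 = 123
endpoint = (-383/6, -16)

Apply edit: d1 := 8
  d4 = d1*3 = 24
  d5 = d2*5 + d3/3 + d4 = 605/12
  d6 = d5 - d2 = 545/12
  d7 = d1 + d4*5 - d2 = 123
Walk from origin (0, 0):
  seg 1: down by d7 = 123 → (0, -123)
  seg 2: up by d1 = 8 → (0, -115)
  seg 3: down by d6 = 545/12 → (0, -1925/12)
  seg 4: down by d4 = 24 → (0, -2213/12)
  seg 5: right by d1 = 8 → (8, -2213/12)
  seg 6: left by d5 = 605/12 → (-509/12, -2213/12)
  seg 7: right by d4 = 24 → (-221/12, -2213/12)
  seg 8: left by d6 = 545/12 → (-383/6, -2213/12)
  seg 9: up by d7 = 123 → (-383/6, -737/12)
  seg 10: up by d6 = 545/12 → (-383/6, -16)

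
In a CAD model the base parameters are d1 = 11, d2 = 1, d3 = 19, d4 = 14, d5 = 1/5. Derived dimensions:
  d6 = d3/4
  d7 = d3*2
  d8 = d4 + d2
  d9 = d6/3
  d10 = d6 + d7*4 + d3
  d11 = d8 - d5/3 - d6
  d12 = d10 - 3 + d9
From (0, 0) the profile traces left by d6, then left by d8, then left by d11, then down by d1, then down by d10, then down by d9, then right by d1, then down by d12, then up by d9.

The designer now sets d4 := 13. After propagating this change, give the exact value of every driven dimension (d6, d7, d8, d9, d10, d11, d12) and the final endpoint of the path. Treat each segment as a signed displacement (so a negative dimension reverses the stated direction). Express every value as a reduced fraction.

Apply edit: d4 := 13
  d6 = d3/4 = 19/4
  d7 = d3*2 = 38
  d8 = d4 + d2 = 14
  d9 = d6/3 = 19/12
  d10 = d6 + d7*4 + d3 = 703/4
  d11 = d8 - d5/3 - d6 = 551/60
  d12 = d10 - 3 + d9 = 523/3
Walk from origin (0, 0):
  seg 1: left by d6 = 19/4 → (-19/4, 0)
  seg 2: left by d8 = 14 → (-75/4, 0)
  seg 3: left by d11 = 551/60 → (-419/15, 0)
  seg 4: down by d1 = 11 → (-419/15, -11)
  seg 5: down by d10 = 703/4 → (-419/15, -747/4)
  seg 6: down by d9 = 19/12 → (-419/15, -565/3)
  seg 7: right by d1 = 11 → (-254/15, -565/3)
  seg 8: down by d12 = 523/3 → (-254/15, -1088/3)
  seg 9: up by d9 = 19/12 → (-254/15, -4333/12)

d6 = 19/4
d7 = 38
d8 = 14
d9 = 19/12
d10 = 703/4
d11 = 551/60
d12 = 523/3
endpoint = (-254/15, -4333/12)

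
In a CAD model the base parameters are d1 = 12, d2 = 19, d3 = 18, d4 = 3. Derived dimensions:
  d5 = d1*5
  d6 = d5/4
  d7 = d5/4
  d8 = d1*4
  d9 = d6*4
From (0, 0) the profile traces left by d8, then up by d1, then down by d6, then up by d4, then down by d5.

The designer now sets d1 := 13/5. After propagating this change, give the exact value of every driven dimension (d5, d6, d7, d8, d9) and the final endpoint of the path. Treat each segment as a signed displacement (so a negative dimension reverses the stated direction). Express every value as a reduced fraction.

d5 = 13
d6 = 13/4
d7 = 13/4
d8 = 52/5
d9 = 13
endpoint = (-52/5, -213/20)

Apply edit: d1 := 13/5
  d5 = d1*5 = 13
  d6 = d5/4 = 13/4
  d7 = d5/4 = 13/4
  d8 = d1*4 = 52/5
  d9 = d6*4 = 13
Walk from origin (0, 0):
  seg 1: left by d8 = 52/5 → (-52/5, 0)
  seg 2: up by d1 = 13/5 → (-52/5, 13/5)
  seg 3: down by d6 = 13/4 → (-52/5, -13/20)
  seg 4: up by d4 = 3 → (-52/5, 47/20)
  seg 5: down by d5 = 13 → (-52/5, -213/20)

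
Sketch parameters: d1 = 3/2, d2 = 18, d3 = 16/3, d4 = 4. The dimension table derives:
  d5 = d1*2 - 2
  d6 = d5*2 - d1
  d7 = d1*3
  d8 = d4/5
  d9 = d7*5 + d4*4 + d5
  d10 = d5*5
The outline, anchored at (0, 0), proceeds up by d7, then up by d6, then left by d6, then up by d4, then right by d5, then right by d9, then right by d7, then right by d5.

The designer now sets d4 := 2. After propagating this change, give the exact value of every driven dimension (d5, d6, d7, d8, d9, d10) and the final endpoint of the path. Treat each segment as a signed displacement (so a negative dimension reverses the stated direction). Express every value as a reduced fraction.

Apply edit: d4 := 2
  d5 = d1*2 - 2 = 1
  d6 = d5*2 - d1 = 1/2
  d7 = d1*3 = 9/2
  d8 = d4/5 = 2/5
  d9 = d7*5 + d4*4 + d5 = 63/2
  d10 = d5*5 = 5
Walk from origin (0, 0):
  seg 1: up by d7 = 9/2 → (0, 9/2)
  seg 2: up by d6 = 1/2 → (0, 5)
  seg 3: left by d6 = 1/2 → (-1/2, 5)
  seg 4: up by d4 = 2 → (-1/2, 7)
  seg 5: right by d5 = 1 → (1/2, 7)
  seg 6: right by d9 = 63/2 → (32, 7)
  seg 7: right by d7 = 9/2 → (73/2, 7)
  seg 8: right by d5 = 1 → (75/2, 7)

d5 = 1
d6 = 1/2
d7 = 9/2
d8 = 2/5
d9 = 63/2
d10 = 5
endpoint = (75/2, 7)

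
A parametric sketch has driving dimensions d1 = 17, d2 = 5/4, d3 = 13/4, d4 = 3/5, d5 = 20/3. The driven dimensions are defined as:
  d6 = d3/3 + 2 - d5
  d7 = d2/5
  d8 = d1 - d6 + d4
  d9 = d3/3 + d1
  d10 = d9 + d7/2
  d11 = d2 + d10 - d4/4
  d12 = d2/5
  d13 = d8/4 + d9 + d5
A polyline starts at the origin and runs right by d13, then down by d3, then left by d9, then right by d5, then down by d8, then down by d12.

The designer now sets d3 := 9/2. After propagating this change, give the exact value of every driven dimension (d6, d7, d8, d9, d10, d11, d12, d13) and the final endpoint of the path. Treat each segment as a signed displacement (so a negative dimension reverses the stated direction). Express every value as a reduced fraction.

d6 = -19/6
d7 = 1/4
d8 = 623/30
d9 = 37/2
d10 = 149/8
d11 = 789/40
d12 = 1/4
d13 = 3643/120
endpoint = (741/40, -1531/60)

Apply edit: d3 := 9/2
  d6 = d3/3 + 2 - d5 = -19/6
  d7 = d2/5 = 1/4
  d8 = d1 - d6 + d4 = 623/30
  d9 = d3/3 + d1 = 37/2
  d10 = d9 + d7/2 = 149/8
  d11 = d2 + d10 - d4/4 = 789/40
  d12 = d2/5 = 1/4
  d13 = d8/4 + d9 + d5 = 3643/120
Walk from origin (0, 0):
  seg 1: right by d13 = 3643/120 → (3643/120, 0)
  seg 2: down by d3 = 9/2 → (3643/120, -9/2)
  seg 3: left by d9 = 37/2 → (1423/120, -9/2)
  seg 4: right by d5 = 20/3 → (741/40, -9/2)
  seg 5: down by d8 = 623/30 → (741/40, -379/15)
  seg 6: down by d12 = 1/4 → (741/40, -1531/60)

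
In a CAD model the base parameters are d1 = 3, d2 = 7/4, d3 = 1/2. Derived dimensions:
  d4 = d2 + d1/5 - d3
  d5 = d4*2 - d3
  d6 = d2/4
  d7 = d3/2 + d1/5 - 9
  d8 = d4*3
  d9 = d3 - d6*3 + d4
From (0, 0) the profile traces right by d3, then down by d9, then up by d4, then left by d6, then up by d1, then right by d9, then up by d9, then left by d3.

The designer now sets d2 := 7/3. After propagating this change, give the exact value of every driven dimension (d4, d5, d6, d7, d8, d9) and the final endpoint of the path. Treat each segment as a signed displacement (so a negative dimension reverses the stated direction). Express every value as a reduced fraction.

d4 = 73/30
d5 = 131/30
d6 = 7/12
d7 = -163/20
d8 = 73/10
d9 = 71/60
endpoint = (3/5, 163/30)

Apply edit: d2 := 7/3
  d4 = d2 + d1/5 - d3 = 73/30
  d5 = d4*2 - d3 = 131/30
  d6 = d2/4 = 7/12
  d7 = d3/2 + d1/5 - 9 = -163/20
  d8 = d4*3 = 73/10
  d9 = d3 - d6*3 + d4 = 71/60
Walk from origin (0, 0):
  seg 1: right by d3 = 1/2 → (1/2, 0)
  seg 2: down by d9 = 71/60 → (1/2, -71/60)
  seg 3: up by d4 = 73/30 → (1/2, 5/4)
  seg 4: left by d6 = 7/12 → (-1/12, 5/4)
  seg 5: up by d1 = 3 → (-1/12, 17/4)
  seg 6: right by d9 = 71/60 → (11/10, 17/4)
  seg 7: up by d9 = 71/60 → (11/10, 163/30)
  seg 8: left by d3 = 1/2 → (3/5, 163/30)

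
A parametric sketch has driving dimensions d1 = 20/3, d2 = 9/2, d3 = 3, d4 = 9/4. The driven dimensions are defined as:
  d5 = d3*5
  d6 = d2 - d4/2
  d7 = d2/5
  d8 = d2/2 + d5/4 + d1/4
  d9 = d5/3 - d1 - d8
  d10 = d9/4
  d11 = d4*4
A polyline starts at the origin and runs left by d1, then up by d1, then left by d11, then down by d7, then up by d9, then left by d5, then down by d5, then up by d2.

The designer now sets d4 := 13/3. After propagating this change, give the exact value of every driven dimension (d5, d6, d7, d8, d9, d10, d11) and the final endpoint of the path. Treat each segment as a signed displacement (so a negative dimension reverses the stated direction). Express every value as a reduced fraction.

Apply edit: d4 := 13/3
  d5 = d3*5 = 15
  d6 = d2 - d4/2 = 7/3
  d7 = d2/5 = 9/10
  d8 = d2/2 + d5/4 + d1/4 = 23/3
  d9 = d5/3 - d1 - d8 = -28/3
  d10 = d9/4 = -7/3
  d11 = d4*4 = 52/3
Walk from origin (0, 0):
  seg 1: left by d1 = 20/3 → (-20/3, 0)
  seg 2: up by d1 = 20/3 → (-20/3, 20/3)
  seg 3: left by d11 = 52/3 → (-24, 20/3)
  seg 4: down by d7 = 9/10 → (-24, 173/30)
  seg 5: up by d9 = -28/3 → (-24, -107/30)
  seg 6: left by d5 = 15 → (-39, -107/30)
  seg 7: down by d5 = 15 → (-39, -557/30)
  seg 8: up by d2 = 9/2 → (-39, -211/15)

d5 = 15
d6 = 7/3
d7 = 9/10
d8 = 23/3
d9 = -28/3
d10 = -7/3
d11 = 52/3
endpoint = (-39, -211/15)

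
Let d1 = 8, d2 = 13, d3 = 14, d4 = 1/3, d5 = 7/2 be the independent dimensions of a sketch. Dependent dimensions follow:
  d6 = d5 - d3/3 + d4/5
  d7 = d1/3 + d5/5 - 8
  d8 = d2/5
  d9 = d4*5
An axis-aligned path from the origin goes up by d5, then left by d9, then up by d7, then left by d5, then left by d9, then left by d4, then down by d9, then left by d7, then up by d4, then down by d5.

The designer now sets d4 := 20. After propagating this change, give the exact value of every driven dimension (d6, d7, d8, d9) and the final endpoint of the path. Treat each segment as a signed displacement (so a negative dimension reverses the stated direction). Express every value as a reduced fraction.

d6 = 17/6
d7 = -139/30
d8 = 13/5
d9 = 100
endpoint = (-3283/15, -2539/30)

Apply edit: d4 := 20
  d6 = d5 - d3/3 + d4/5 = 17/6
  d7 = d1/3 + d5/5 - 8 = -139/30
  d8 = d2/5 = 13/5
  d9 = d4*5 = 100
Walk from origin (0, 0):
  seg 1: up by d5 = 7/2 → (0, 7/2)
  seg 2: left by d9 = 100 → (-100, 7/2)
  seg 3: up by d7 = -139/30 → (-100, -17/15)
  seg 4: left by d5 = 7/2 → (-207/2, -17/15)
  seg 5: left by d9 = 100 → (-407/2, -17/15)
  seg 6: left by d4 = 20 → (-447/2, -17/15)
  seg 7: down by d9 = 100 → (-447/2, -1517/15)
  seg 8: left by d7 = -139/30 → (-3283/15, -1517/15)
  seg 9: up by d4 = 20 → (-3283/15, -1217/15)
  seg 10: down by d5 = 7/2 → (-3283/15, -2539/30)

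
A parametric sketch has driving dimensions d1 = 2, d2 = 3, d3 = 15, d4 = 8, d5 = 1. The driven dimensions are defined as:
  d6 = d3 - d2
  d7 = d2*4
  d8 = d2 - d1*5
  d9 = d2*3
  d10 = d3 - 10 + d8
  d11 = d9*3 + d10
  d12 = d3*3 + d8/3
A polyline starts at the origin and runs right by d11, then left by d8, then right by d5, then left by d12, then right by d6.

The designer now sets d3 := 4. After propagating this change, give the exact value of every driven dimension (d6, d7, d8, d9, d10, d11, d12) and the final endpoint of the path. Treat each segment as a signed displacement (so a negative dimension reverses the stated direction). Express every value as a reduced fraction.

Apply edit: d3 := 4
  d6 = d3 - d2 = 1
  d7 = d2*4 = 12
  d8 = d2 - d1*5 = -7
  d9 = d2*3 = 9
  d10 = d3 - 10 + d8 = -13
  d11 = d9*3 + d10 = 14
  d12 = d3*3 + d8/3 = 29/3
Walk from origin (0, 0):
  seg 1: right by d11 = 14 → (14, 0)
  seg 2: left by d8 = -7 → (21, 0)
  seg 3: right by d5 = 1 → (22, 0)
  seg 4: left by d12 = 29/3 → (37/3, 0)
  seg 5: right by d6 = 1 → (40/3, 0)

d6 = 1
d7 = 12
d8 = -7
d9 = 9
d10 = -13
d11 = 14
d12 = 29/3
endpoint = (40/3, 0)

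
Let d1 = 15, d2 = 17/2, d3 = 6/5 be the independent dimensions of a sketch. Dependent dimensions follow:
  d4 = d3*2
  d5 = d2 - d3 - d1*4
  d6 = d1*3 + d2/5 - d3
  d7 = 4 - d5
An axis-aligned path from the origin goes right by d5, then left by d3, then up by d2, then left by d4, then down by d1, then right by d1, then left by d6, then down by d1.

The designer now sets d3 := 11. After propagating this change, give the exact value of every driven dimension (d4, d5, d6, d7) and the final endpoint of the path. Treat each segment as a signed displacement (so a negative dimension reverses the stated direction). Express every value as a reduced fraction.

d4 = 22
d5 = -125/2
d6 = 357/10
d7 = 133/2
endpoint = (-581/5, -43/2)

Apply edit: d3 := 11
  d4 = d3*2 = 22
  d5 = d2 - d3 - d1*4 = -125/2
  d6 = d1*3 + d2/5 - d3 = 357/10
  d7 = 4 - d5 = 133/2
Walk from origin (0, 0):
  seg 1: right by d5 = -125/2 → (-125/2, 0)
  seg 2: left by d3 = 11 → (-147/2, 0)
  seg 3: up by d2 = 17/2 → (-147/2, 17/2)
  seg 4: left by d4 = 22 → (-191/2, 17/2)
  seg 5: down by d1 = 15 → (-191/2, -13/2)
  seg 6: right by d1 = 15 → (-161/2, -13/2)
  seg 7: left by d6 = 357/10 → (-581/5, -13/2)
  seg 8: down by d1 = 15 → (-581/5, -43/2)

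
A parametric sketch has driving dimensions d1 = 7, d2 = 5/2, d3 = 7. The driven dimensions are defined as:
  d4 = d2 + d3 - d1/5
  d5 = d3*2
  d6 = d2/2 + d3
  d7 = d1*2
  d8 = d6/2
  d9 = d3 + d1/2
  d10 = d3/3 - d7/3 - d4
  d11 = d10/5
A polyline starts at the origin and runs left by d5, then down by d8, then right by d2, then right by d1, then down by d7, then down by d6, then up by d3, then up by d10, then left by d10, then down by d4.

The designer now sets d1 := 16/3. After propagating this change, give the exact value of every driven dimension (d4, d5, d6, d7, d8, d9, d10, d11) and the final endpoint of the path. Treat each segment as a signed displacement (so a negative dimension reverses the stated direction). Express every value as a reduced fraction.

Apply edit: d1 := 16/3
  d4 = d2 + d3 - d1/5 = 253/30
  d5 = d3*2 = 14
  d6 = d2/2 + d3 = 33/4
  d7 = d1*2 = 32/3
  d8 = d6/2 = 33/8
  d9 = d3 + d1/2 = 29/3
  d10 = d3/3 - d7/3 - d4 = -869/90
  d11 = d10/5 = -869/450
Walk from origin (0, 0):
  seg 1: left by d5 = 14 → (-14, 0)
  seg 2: down by d8 = 33/8 → (-14, -33/8)
  seg 3: right by d2 = 5/2 → (-23/2, -33/8)
  seg 4: right by d1 = 16/3 → (-37/6, -33/8)
  seg 5: down by d7 = 32/3 → (-37/6, -355/24)
  seg 6: down by d6 = 33/4 → (-37/6, -553/24)
  seg 7: up by d3 = 7 → (-37/6, -385/24)
  seg 8: up by d10 = -869/90 → (-37/6, -9251/360)
  seg 9: left by d10 = -869/90 → (157/45, -9251/360)
  seg 10: down by d4 = 253/30 → (157/45, -12287/360)

d4 = 253/30
d5 = 14
d6 = 33/4
d7 = 32/3
d8 = 33/8
d9 = 29/3
d10 = -869/90
d11 = -869/450
endpoint = (157/45, -12287/360)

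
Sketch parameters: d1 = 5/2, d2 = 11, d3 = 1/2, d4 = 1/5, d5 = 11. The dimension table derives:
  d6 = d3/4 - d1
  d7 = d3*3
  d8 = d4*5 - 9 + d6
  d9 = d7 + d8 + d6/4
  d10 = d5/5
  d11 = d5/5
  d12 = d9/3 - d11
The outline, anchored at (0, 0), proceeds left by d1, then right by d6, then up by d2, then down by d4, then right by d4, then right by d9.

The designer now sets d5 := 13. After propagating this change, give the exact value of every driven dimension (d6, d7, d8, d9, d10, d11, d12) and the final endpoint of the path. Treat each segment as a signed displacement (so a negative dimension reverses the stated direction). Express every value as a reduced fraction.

Apply edit: d5 := 13
  d6 = d3/4 - d1 = -19/8
  d7 = d3*3 = 3/2
  d8 = d4*5 - 9 + d6 = -83/8
  d9 = d7 + d8 + d6/4 = -303/32
  d10 = d5/5 = 13/5
  d11 = d5/5 = 13/5
  d12 = d9/3 - d11 = -921/160
Walk from origin (0, 0):
  seg 1: left by d1 = 5/2 → (-5/2, 0)
  seg 2: right by d6 = -19/8 → (-39/8, 0)
  seg 3: up by d2 = 11 → (-39/8, 11)
  seg 4: down by d4 = 1/5 → (-39/8, 54/5)
  seg 5: right by d4 = 1/5 → (-187/40, 54/5)
  seg 6: right by d9 = -303/32 → (-2263/160, 54/5)

d6 = -19/8
d7 = 3/2
d8 = -83/8
d9 = -303/32
d10 = 13/5
d11 = 13/5
d12 = -921/160
endpoint = (-2263/160, 54/5)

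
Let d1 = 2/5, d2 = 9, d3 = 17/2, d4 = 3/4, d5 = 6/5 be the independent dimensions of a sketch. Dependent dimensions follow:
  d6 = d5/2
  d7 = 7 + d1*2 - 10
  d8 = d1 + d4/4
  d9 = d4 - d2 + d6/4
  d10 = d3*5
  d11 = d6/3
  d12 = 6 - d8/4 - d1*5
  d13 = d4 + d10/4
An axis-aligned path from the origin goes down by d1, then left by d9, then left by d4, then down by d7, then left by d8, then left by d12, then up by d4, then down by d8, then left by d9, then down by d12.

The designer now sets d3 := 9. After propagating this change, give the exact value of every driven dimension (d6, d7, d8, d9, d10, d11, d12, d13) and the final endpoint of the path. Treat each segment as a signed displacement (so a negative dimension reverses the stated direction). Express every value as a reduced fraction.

d6 = 3/5
d7 = -11/5
d8 = 47/80
d9 = -81/10
d10 = 45
d11 = 1/5
d12 = 1233/320
d13 = 12
endpoint = (3523/320, -121/64)

Apply edit: d3 := 9
  d6 = d5/2 = 3/5
  d7 = 7 + d1*2 - 10 = -11/5
  d8 = d1 + d4/4 = 47/80
  d9 = d4 - d2 + d6/4 = -81/10
  d10 = d3*5 = 45
  d11 = d6/3 = 1/5
  d12 = 6 - d8/4 - d1*5 = 1233/320
  d13 = d4 + d10/4 = 12
Walk from origin (0, 0):
  seg 1: down by d1 = 2/5 → (0, -2/5)
  seg 2: left by d9 = -81/10 → (81/10, -2/5)
  seg 3: left by d4 = 3/4 → (147/20, -2/5)
  seg 4: down by d7 = -11/5 → (147/20, 9/5)
  seg 5: left by d8 = 47/80 → (541/80, 9/5)
  seg 6: left by d12 = 1233/320 → (931/320, 9/5)
  seg 7: up by d4 = 3/4 → (931/320, 51/20)
  seg 8: down by d8 = 47/80 → (931/320, 157/80)
  seg 9: left by d9 = -81/10 → (3523/320, 157/80)
  seg 10: down by d12 = 1233/320 → (3523/320, -121/64)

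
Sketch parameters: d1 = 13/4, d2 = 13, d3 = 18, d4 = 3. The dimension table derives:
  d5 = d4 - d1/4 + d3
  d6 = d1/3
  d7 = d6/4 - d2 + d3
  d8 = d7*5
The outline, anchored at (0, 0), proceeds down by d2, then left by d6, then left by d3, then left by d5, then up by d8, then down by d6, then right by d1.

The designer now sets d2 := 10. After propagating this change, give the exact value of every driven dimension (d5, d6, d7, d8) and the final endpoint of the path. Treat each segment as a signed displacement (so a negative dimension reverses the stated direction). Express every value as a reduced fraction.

Apply edit: d2 := 10
  d5 = d4 - d1/4 + d3 = 323/16
  d6 = d1/3 = 13/12
  d7 = d6/4 - d2 + d3 = 397/48
  d8 = d7*5 = 1985/48
Walk from origin (0, 0):
  seg 1: down by d2 = 10 → (0, -10)
  seg 2: left by d6 = 13/12 → (-13/12, -10)
  seg 3: left by d3 = 18 → (-229/12, -10)
  seg 4: left by d5 = 323/16 → (-1885/48, -10)
  seg 5: up by d8 = 1985/48 → (-1885/48, 1505/48)
  seg 6: down by d6 = 13/12 → (-1885/48, 1453/48)
  seg 7: right by d1 = 13/4 → (-1729/48, 1453/48)

d5 = 323/16
d6 = 13/12
d7 = 397/48
d8 = 1985/48
endpoint = (-1729/48, 1453/48)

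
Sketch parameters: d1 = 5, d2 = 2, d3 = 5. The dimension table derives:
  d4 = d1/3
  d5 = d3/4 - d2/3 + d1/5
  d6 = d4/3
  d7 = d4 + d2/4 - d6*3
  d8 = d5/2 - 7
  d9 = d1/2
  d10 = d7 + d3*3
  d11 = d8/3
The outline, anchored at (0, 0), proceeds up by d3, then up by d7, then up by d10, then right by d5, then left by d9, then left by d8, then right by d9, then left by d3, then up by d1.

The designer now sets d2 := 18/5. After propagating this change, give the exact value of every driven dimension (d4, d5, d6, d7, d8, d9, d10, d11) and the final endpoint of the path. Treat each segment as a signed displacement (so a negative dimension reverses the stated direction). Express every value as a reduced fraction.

Apply edit: d2 := 18/5
  d4 = d1/3 = 5/3
  d5 = d3/4 - d2/3 + d1/5 = 21/20
  d6 = d4/3 = 5/9
  d7 = d4 + d2/4 - d6*3 = 9/10
  d8 = d5/2 - 7 = -259/40
  d9 = d1/2 = 5/2
  d10 = d7 + d3*3 = 159/10
  d11 = d8/3 = -259/120
Walk from origin (0, 0):
  seg 1: up by d3 = 5 → (0, 5)
  seg 2: up by d7 = 9/10 → (0, 59/10)
  seg 3: up by d10 = 159/10 → (0, 109/5)
  seg 4: right by d5 = 21/20 → (21/20, 109/5)
  seg 5: left by d9 = 5/2 → (-29/20, 109/5)
  seg 6: left by d8 = -259/40 → (201/40, 109/5)
  seg 7: right by d9 = 5/2 → (301/40, 109/5)
  seg 8: left by d3 = 5 → (101/40, 109/5)
  seg 9: up by d1 = 5 → (101/40, 134/5)

d4 = 5/3
d5 = 21/20
d6 = 5/9
d7 = 9/10
d8 = -259/40
d9 = 5/2
d10 = 159/10
d11 = -259/120
endpoint = (101/40, 134/5)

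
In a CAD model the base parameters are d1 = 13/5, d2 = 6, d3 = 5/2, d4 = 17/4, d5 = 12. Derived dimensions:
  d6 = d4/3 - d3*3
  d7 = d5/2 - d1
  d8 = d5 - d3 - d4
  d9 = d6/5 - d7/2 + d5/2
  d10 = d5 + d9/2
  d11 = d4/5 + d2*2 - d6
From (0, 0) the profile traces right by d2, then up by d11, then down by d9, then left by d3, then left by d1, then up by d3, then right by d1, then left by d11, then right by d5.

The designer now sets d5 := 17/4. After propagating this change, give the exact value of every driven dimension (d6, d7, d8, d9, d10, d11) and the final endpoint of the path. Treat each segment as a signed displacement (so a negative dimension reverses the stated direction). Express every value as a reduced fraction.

d6 = -73/12
d7 = -19/40
d8 = -5/2
d9 = 55/48
d10 = 463/96
d11 = 284/15
endpoint = (-671/60, 1623/80)

Apply edit: d5 := 17/4
  d6 = d4/3 - d3*3 = -73/12
  d7 = d5/2 - d1 = -19/40
  d8 = d5 - d3 - d4 = -5/2
  d9 = d6/5 - d7/2 + d5/2 = 55/48
  d10 = d5 + d9/2 = 463/96
  d11 = d4/5 + d2*2 - d6 = 284/15
Walk from origin (0, 0):
  seg 1: right by d2 = 6 → (6, 0)
  seg 2: up by d11 = 284/15 → (6, 284/15)
  seg 3: down by d9 = 55/48 → (6, 1423/80)
  seg 4: left by d3 = 5/2 → (7/2, 1423/80)
  seg 5: left by d1 = 13/5 → (9/10, 1423/80)
  seg 6: up by d3 = 5/2 → (9/10, 1623/80)
  seg 7: right by d1 = 13/5 → (7/2, 1623/80)
  seg 8: left by d11 = 284/15 → (-463/30, 1623/80)
  seg 9: right by d5 = 17/4 → (-671/60, 1623/80)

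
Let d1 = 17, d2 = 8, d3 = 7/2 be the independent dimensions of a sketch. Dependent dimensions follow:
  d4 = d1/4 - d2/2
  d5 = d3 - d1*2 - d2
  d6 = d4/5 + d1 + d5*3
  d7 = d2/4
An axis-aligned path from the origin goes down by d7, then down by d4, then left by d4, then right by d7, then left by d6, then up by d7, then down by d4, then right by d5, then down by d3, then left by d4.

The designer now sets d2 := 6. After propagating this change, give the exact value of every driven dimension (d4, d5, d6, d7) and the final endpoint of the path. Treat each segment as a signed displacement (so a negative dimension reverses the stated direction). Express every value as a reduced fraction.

d4 = 5/4
d5 = -73/2
d6 = -369/4
d7 = 3/2
endpoint = (219/4, -6)

Apply edit: d2 := 6
  d4 = d1/4 - d2/2 = 5/4
  d5 = d3 - d1*2 - d2 = -73/2
  d6 = d4/5 + d1 + d5*3 = -369/4
  d7 = d2/4 = 3/2
Walk from origin (0, 0):
  seg 1: down by d7 = 3/2 → (0, -3/2)
  seg 2: down by d4 = 5/4 → (0, -11/4)
  seg 3: left by d4 = 5/4 → (-5/4, -11/4)
  seg 4: right by d7 = 3/2 → (1/4, -11/4)
  seg 5: left by d6 = -369/4 → (185/2, -11/4)
  seg 6: up by d7 = 3/2 → (185/2, -5/4)
  seg 7: down by d4 = 5/4 → (185/2, -5/2)
  seg 8: right by d5 = -73/2 → (56, -5/2)
  seg 9: down by d3 = 7/2 → (56, -6)
  seg 10: left by d4 = 5/4 → (219/4, -6)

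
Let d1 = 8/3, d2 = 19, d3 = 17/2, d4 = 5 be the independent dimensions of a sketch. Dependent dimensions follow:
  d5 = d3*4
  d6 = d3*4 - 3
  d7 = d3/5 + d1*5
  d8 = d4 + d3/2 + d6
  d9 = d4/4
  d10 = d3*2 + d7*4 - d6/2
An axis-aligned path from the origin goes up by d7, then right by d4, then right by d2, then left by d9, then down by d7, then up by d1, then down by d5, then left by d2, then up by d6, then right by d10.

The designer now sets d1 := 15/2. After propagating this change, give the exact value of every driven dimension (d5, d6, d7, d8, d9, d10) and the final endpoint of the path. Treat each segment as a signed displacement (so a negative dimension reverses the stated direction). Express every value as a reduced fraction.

Apply edit: d1 := 15/2
  d5 = d3*4 = 34
  d6 = d3*4 - 3 = 31
  d7 = d3/5 + d1*5 = 196/5
  d8 = d4 + d3/2 + d6 = 161/4
  d9 = d4/4 = 5/4
  d10 = d3*2 + d7*4 - d6/2 = 1583/10
Walk from origin (0, 0):
  seg 1: up by d7 = 196/5 → (0, 196/5)
  seg 2: right by d4 = 5 → (5, 196/5)
  seg 3: right by d2 = 19 → (24, 196/5)
  seg 4: left by d9 = 5/4 → (91/4, 196/5)
  seg 5: down by d7 = 196/5 → (91/4, 0)
  seg 6: up by d1 = 15/2 → (91/4, 15/2)
  seg 7: down by d5 = 34 → (91/4, -53/2)
  seg 8: left by d2 = 19 → (15/4, -53/2)
  seg 9: up by d6 = 31 → (15/4, 9/2)
  seg 10: right by d10 = 1583/10 → (3241/20, 9/2)

d5 = 34
d6 = 31
d7 = 196/5
d8 = 161/4
d9 = 5/4
d10 = 1583/10
endpoint = (3241/20, 9/2)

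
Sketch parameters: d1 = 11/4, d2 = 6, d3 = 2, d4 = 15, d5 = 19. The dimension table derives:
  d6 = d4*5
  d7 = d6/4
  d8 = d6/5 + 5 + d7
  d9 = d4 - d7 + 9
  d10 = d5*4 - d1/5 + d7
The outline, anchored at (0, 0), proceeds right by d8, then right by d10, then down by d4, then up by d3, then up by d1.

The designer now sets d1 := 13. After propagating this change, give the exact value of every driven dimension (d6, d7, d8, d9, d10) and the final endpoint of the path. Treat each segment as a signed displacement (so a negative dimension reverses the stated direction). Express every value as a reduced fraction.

Apply edit: d1 := 13
  d6 = d4*5 = 75
  d7 = d6/4 = 75/4
  d8 = d6/5 + 5 + d7 = 155/4
  d9 = d4 - d7 + 9 = 21/4
  d10 = d5*4 - d1/5 + d7 = 1843/20
Walk from origin (0, 0):
  seg 1: right by d8 = 155/4 → (155/4, 0)
  seg 2: right by d10 = 1843/20 → (1309/10, 0)
  seg 3: down by d4 = 15 → (1309/10, -15)
  seg 4: up by d3 = 2 → (1309/10, -13)
  seg 5: up by d1 = 13 → (1309/10, 0)

d6 = 75
d7 = 75/4
d8 = 155/4
d9 = 21/4
d10 = 1843/20
endpoint = (1309/10, 0)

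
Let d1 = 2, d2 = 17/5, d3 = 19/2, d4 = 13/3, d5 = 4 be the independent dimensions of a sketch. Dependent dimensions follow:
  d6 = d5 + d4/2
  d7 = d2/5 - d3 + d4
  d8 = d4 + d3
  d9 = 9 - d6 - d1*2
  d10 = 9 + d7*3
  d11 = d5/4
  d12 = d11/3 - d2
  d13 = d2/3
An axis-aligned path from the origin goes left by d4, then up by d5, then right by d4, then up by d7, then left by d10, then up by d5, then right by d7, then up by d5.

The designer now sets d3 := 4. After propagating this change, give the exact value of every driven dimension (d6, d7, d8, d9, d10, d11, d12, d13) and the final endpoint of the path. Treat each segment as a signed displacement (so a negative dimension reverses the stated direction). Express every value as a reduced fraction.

d6 = 37/6
d7 = 76/75
d8 = 25/3
d9 = -7/6
d10 = 301/25
d11 = 1
d12 = -46/15
d13 = 17/15
endpoint = (-827/75, 976/75)

Apply edit: d3 := 4
  d6 = d5 + d4/2 = 37/6
  d7 = d2/5 - d3 + d4 = 76/75
  d8 = d4 + d3 = 25/3
  d9 = 9 - d6 - d1*2 = -7/6
  d10 = 9 + d7*3 = 301/25
  d11 = d5/4 = 1
  d12 = d11/3 - d2 = -46/15
  d13 = d2/3 = 17/15
Walk from origin (0, 0):
  seg 1: left by d4 = 13/3 → (-13/3, 0)
  seg 2: up by d5 = 4 → (-13/3, 4)
  seg 3: right by d4 = 13/3 → (0, 4)
  seg 4: up by d7 = 76/75 → (0, 376/75)
  seg 5: left by d10 = 301/25 → (-301/25, 376/75)
  seg 6: up by d5 = 4 → (-301/25, 676/75)
  seg 7: right by d7 = 76/75 → (-827/75, 676/75)
  seg 8: up by d5 = 4 → (-827/75, 976/75)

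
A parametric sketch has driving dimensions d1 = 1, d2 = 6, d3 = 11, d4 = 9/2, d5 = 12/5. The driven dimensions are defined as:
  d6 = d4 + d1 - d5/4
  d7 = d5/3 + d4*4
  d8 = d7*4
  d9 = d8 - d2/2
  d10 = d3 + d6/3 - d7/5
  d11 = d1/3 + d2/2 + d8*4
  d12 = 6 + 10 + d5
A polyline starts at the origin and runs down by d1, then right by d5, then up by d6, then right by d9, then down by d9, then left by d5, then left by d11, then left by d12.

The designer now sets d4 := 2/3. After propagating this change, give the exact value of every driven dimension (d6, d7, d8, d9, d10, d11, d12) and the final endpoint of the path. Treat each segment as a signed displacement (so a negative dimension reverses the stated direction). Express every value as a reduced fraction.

d6 = 16/15
d7 = 52/15
d8 = 208/15
d9 = 163/15
d10 = 2399/225
d11 = 294/5
d12 = 92/5
endpoint = (-199/3, -54/5)

Apply edit: d4 := 2/3
  d6 = d4 + d1 - d5/4 = 16/15
  d7 = d5/3 + d4*4 = 52/15
  d8 = d7*4 = 208/15
  d9 = d8 - d2/2 = 163/15
  d10 = d3 + d6/3 - d7/5 = 2399/225
  d11 = d1/3 + d2/2 + d8*4 = 294/5
  d12 = 6 + 10 + d5 = 92/5
Walk from origin (0, 0):
  seg 1: down by d1 = 1 → (0, -1)
  seg 2: right by d5 = 12/5 → (12/5, -1)
  seg 3: up by d6 = 16/15 → (12/5, 1/15)
  seg 4: right by d9 = 163/15 → (199/15, 1/15)
  seg 5: down by d9 = 163/15 → (199/15, -54/5)
  seg 6: left by d5 = 12/5 → (163/15, -54/5)
  seg 7: left by d11 = 294/5 → (-719/15, -54/5)
  seg 8: left by d12 = 92/5 → (-199/3, -54/5)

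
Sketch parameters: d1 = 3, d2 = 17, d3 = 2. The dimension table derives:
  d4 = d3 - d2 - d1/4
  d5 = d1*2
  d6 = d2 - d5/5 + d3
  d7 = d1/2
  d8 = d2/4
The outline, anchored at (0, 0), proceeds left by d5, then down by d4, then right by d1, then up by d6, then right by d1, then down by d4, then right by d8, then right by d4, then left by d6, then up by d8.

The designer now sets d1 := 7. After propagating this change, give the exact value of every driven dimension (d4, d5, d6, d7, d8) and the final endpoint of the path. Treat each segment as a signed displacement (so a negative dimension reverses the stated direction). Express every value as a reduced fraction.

d4 = -67/4
d5 = 14
d6 = 81/5
d7 = 7/2
d8 = 17/4
endpoint = (-287/10, 1079/20)

Apply edit: d1 := 7
  d4 = d3 - d2 - d1/4 = -67/4
  d5 = d1*2 = 14
  d6 = d2 - d5/5 + d3 = 81/5
  d7 = d1/2 = 7/2
  d8 = d2/4 = 17/4
Walk from origin (0, 0):
  seg 1: left by d5 = 14 → (-14, 0)
  seg 2: down by d4 = -67/4 → (-14, 67/4)
  seg 3: right by d1 = 7 → (-7, 67/4)
  seg 4: up by d6 = 81/5 → (-7, 659/20)
  seg 5: right by d1 = 7 → (0, 659/20)
  seg 6: down by d4 = -67/4 → (0, 497/10)
  seg 7: right by d8 = 17/4 → (17/4, 497/10)
  seg 8: right by d4 = -67/4 → (-25/2, 497/10)
  seg 9: left by d6 = 81/5 → (-287/10, 497/10)
  seg 10: up by d8 = 17/4 → (-287/10, 1079/20)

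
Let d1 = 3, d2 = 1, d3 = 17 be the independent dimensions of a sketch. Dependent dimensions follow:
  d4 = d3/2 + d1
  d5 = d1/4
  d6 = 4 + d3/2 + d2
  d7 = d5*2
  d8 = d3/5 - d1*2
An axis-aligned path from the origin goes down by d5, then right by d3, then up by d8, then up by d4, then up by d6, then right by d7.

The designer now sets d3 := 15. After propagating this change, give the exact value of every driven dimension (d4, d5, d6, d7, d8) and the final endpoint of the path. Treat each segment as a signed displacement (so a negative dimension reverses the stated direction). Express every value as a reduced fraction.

Apply edit: d3 := 15
  d4 = d3/2 + d1 = 21/2
  d5 = d1/4 = 3/4
  d6 = 4 + d3/2 + d2 = 25/2
  d7 = d5*2 = 3/2
  d8 = d3/5 - d1*2 = -3
Walk from origin (0, 0):
  seg 1: down by d5 = 3/4 → (0, -3/4)
  seg 2: right by d3 = 15 → (15, -3/4)
  seg 3: up by d8 = -3 → (15, -15/4)
  seg 4: up by d4 = 21/2 → (15, 27/4)
  seg 5: up by d6 = 25/2 → (15, 77/4)
  seg 6: right by d7 = 3/2 → (33/2, 77/4)

d4 = 21/2
d5 = 3/4
d6 = 25/2
d7 = 3/2
d8 = -3
endpoint = (33/2, 77/4)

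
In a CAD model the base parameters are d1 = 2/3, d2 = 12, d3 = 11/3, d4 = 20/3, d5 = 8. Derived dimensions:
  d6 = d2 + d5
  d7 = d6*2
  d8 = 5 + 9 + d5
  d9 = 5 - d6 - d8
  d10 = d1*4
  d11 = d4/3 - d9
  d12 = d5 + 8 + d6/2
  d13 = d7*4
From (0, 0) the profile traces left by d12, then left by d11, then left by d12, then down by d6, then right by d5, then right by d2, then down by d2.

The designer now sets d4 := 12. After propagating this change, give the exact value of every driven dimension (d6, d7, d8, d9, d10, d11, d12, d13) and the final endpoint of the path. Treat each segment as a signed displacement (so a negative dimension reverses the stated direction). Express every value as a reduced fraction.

Apply edit: d4 := 12
  d6 = d2 + d5 = 20
  d7 = d6*2 = 40
  d8 = 5 + 9 + d5 = 22
  d9 = 5 - d6 - d8 = -37
  d10 = d1*4 = 8/3
  d11 = d4/3 - d9 = 41
  d12 = d5 + 8 + d6/2 = 26
  d13 = d7*4 = 160
Walk from origin (0, 0):
  seg 1: left by d12 = 26 → (-26, 0)
  seg 2: left by d11 = 41 → (-67, 0)
  seg 3: left by d12 = 26 → (-93, 0)
  seg 4: down by d6 = 20 → (-93, -20)
  seg 5: right by d5 = 8 → (-85, -20)
  seg 6: right by d2 = 12 → (-73, -20)
  seg 7: down by d2 = 12 → (-73, -32)

d6 = 20
d7 = 40
d8 = 22
d9 = -37
d10 = 8/3
d11 = 41
d12 = 26
d13 = 160
endpoint = (-73, -32)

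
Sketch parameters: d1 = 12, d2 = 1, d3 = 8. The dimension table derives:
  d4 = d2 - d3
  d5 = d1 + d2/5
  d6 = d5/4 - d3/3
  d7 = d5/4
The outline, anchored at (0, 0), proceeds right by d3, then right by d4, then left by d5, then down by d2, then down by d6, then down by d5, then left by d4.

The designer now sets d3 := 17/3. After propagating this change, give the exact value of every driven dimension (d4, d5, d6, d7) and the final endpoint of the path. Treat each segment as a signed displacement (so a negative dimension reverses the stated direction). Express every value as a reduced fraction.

Apply edit: d3 := 17/3
  d4 = d2 - d3 = -14/3
  d5 = d1 + d2/5 = 61/5
  d6 = d5/4 - d3/3 = 209/180
  d7 = d5/4 = 61/20
Walk from origin (0, 0):
  seg 1: right by d3 = 17/3 → (17/3, 0)
  seg 2: right by d4 = -14/3 → (1, 0)
  seg 3: left by d5 = 61/5 → (-56/5, 0)
  seg 4: down by d2 = 1 → (-56/5, -1)
  seg 5: down by d6 = 209/180 → (-56/5, -389/180)
  seg 6: down by d5 = 61/5 → (-56/5, -517/36)
  seg 7: left by d4 = -14/3 → (-98/15, -517/36)

d4 = -14/3
d5 = 61/5
d6 = 209/180
d7 = 61/20
endpoint = (-98/15, -517/36)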